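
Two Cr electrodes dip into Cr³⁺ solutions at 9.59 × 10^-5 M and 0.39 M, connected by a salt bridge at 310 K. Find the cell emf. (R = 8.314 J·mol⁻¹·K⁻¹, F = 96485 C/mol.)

Both half-cells are Cr³⁺/Cr, so E°_cell = 0. The concentrated side is the cathode; the cell reaction moves Cr³⁺ from high to low concentration with n = 3.
Q = [Cr³⁺]_dilute/[Cr³⁺]_conc = 9.59 × 10^-5/0.39 = 2.46 × 10^-4.
E = 0 − (RT/nF) ln Q = −((8.314×310)/(3×96485))(-8.311) = 0.0740 V.

0.074 V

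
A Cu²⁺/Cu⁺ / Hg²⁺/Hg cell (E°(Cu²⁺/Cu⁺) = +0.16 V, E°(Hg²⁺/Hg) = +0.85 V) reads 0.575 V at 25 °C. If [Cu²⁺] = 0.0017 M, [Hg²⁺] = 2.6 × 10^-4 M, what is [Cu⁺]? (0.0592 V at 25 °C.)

0.0012 M

From the Nernst equation, log Q = n(E° − E)/0.0592 = 2(0.69 − 0.575)/0.0592 = 3.885, so Q = 7680.
With Q = [Cu²⁺]^2/([Cu⁺]^2·[Hg²⁺]) and the known concentrations, [Cu⁺]^2 in the denominator gives [Cu⁺] = 0.0012 M.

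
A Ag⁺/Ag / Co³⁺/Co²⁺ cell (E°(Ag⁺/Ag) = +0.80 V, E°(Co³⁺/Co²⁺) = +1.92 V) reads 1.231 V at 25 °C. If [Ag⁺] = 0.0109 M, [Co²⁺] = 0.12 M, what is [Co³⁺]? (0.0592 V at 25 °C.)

From the Nernst equation, log Q = n(E° − E)/0.0592 = 1(1.12 − 1.231)/0.0592 = -1.875, so Q = 0.0133.
With Q = [Ag⁺]·[Co²⁺]/[Co³⁺] and the known concentrations, [Co³⁺] in the denominator gives [Co³⁺] = 0.098 M.

0.098 M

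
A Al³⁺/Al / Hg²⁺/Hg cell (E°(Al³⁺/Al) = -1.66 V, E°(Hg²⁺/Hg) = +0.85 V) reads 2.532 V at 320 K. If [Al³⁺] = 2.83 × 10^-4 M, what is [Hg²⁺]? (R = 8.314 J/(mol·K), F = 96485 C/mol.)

From the Nernst equation, ln Q = nF(E° − E)/RT = 6×96485×(2.51 − 2.532)/(8.314×320) = -4.787, so Q = 0.00834.
With Q = [Al³⁺]^2/[Hg²⁺]^3 and the known concentrations, [Hg²⁺]^3 in the denominator gives [Hg²⁺] = 0.021 M.

0.021 M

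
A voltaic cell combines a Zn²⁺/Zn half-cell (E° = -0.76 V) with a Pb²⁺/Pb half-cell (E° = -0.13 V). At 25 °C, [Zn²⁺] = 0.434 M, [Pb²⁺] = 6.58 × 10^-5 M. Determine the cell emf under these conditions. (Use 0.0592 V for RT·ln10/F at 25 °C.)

The Pb²⁺/Pb couple has the higher reduction potential and acts as the cathode, so E°_cell = -0.13 − (-0.76) = 0.63 V.
Balancing electrons gives n = 2; the reaction quotient is Q = [Zn²⁺]/[Pb²⁺] = 6600.
At 25 °C, E = E° − (0.0592/n) log Q = 0.63 − (0.0592/2)(3.819) = 0.630 − 0.113 = 0.517 V.

0.517 V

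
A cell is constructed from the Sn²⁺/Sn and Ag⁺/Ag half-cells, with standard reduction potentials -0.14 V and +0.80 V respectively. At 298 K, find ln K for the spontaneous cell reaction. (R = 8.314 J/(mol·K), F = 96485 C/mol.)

E°_cell = +0.80 − (-0.14) = 0.94 V, with n = 2 electrons transferred.
At equilibrium E = 0, so the Nernst equation gives ln K = nFE°/RT = (2)(96485)(0.94)/((8.314)(298)) = 73.21.

ln K = 73.2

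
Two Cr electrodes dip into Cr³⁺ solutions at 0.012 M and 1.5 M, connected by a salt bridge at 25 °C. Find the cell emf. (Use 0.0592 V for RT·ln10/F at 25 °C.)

0.041 V

Both half-cells are Cr³⁺/Cr, so E°_cell = 0. The concentrated side is the cathode; the cell reaction moves Cr³⁺ from high to low concentration with n = 3.
Q = [Cr³⁺]_dilute/[Cr³⁺]_conc = 0.012/1.5 = 0.00800.
E = 0 − (0.0592/3) log Q = −(0.0592/3)(-2.097) = 0.0414 V.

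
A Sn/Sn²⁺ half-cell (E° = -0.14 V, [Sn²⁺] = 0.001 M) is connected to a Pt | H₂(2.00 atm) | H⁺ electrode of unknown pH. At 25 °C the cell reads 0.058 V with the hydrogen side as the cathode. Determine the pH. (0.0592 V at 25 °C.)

E°_cell = 0.14 V and n = 2.
log Q = n(E° − E)/0.0592 = 2×(0.14 − 0.058)/0.0592 = 2.770.
With Q = [Sn²⁺]·P(H₂) / [H⁺]^2, solving for [H⁺] gives log[H⁺] = -2.735, so pH = 2.73.

pH = 2.73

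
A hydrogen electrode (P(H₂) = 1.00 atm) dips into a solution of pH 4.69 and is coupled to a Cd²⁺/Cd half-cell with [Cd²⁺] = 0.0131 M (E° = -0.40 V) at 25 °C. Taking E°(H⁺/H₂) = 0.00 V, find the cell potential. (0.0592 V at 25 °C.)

The hydrogen couple is the cathode, so E°_cell = 0.40 V; n = 2.
[H⁺] = 10^(−4.69) = 2 × 10^-5 M, and Q = [Cd²⁺]·P(H₂) / [H⁺]^2 = 3.14 × 10^7.
E = E° − (0.0592/2) log Q = 0.40 − (0.0592/2)(7.497) = 0.178 V.

0.18 V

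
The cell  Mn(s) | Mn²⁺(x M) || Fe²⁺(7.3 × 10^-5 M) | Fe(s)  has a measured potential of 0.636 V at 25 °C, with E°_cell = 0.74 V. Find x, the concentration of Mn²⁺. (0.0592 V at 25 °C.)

From the Nernst equation, log Q = n(E° − E)/0.0592 = 2(0.74 − 0.636)/0.0592 = 3.514, so Q = 3260.
With Q = [Mn²⁺]/[Fe²⁺] and the known concentrations, [Mn²⁺] in the numerator gives [Mn²⁺] = 0.24 M.

0.24 M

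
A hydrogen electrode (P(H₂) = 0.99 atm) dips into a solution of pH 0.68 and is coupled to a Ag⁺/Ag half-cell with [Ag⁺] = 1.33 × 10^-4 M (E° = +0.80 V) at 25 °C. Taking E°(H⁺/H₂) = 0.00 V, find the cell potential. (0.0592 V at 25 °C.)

0.61 V

The Ag⁺/Ag couple is the cathode, so E°_cell = 0.80 V; n = 2.
[H⁺] = 10^(−0.68) = 0.21 M, and Q = [H⁺]^2 / ([Ag⁺]^2·P(H₂)) = 2.49 × 10^6.
E = E° − (0.0592/2) log Q = 0.80 − (0.0592/2)(6.397) = 0.611 V.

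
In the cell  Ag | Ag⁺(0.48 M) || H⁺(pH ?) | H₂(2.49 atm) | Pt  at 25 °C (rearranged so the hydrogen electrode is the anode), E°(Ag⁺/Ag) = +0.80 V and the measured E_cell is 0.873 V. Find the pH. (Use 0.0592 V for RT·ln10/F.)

pH = 1.35

E°_cell = 0.80 V and n = 2.
log Q = n(E° − E)/0.0592 = 2×(0.80 − 0.873)/0.0592 = -2.466.
With Q = [H⁺]^2 / ([Ag⁺]^2·P(H₂)), solving for [H⁺] gives log[H⁺] = -1.354, so pH = 1.35.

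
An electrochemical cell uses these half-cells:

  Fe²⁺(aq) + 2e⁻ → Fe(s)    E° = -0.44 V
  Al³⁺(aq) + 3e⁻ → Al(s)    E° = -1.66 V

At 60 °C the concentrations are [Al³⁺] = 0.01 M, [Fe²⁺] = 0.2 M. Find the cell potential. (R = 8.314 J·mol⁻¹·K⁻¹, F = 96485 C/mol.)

The Fe²⁺/Fe couple has the higher reduction potential and acts as the cathode, so E°_cell = -0.44 − (-1.66) = 1.22 V.
Balancing electrons gives n = 6; the reaction quotient is Q = [Al³⁺]^2/[Fe²⁺]^3 = 0.0125.
E = E° − (RT/nF) ln Q = 1.22 − (8.314×333)/(6×96485) × (-4.382) = 1.220 + 0.021 = 1.241 V.

1.24 V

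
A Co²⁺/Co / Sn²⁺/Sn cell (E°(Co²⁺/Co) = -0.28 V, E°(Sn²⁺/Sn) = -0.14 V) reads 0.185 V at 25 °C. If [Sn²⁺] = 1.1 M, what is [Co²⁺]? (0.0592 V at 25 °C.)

From the Nernst equation, log Q = n(E° − E)/0.0592 = 2(0.14 − 0.185)/0.0592 = -1.520, so Q = 0.0302.
With Q = [Co²⁺]/[Sn²⁺] and the known concentrations, [Co²⁺] in the numerator gives [Co²⁺] = 0.033 M.

0.033 M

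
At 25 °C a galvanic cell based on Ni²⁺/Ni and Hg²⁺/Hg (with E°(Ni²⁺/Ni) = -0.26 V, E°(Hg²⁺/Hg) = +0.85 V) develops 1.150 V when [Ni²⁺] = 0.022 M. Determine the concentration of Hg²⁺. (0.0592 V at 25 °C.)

0.49 M

From the Nernst equation, log Q = n(E° − E)/0.0592 = 2(1.11 − 1.150)/0.0592 = -1.351, so Q = 0.0445.
With Q = [Ni²⁺]/[Hg²⁺] and the known concentrations, [Hg²⁺] in the denominator gives [Hg²⁺] = 0.49 M.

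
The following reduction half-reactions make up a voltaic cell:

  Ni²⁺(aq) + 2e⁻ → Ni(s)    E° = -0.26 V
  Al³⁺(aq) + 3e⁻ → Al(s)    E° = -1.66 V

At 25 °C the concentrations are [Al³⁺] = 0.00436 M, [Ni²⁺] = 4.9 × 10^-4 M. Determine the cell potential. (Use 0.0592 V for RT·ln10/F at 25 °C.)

1.35 V

The Ni²⁺/Ni couple has the higher reduction potential and acts as the cathode, so E°_cell = -0.26 − (-1.66) = 1.40 V.
Balancing electrons gives n = 6; the reaction quotient is Q = [Al³⁺]^2/[Ni²⁺]^3 = 1.62 × 10^5.
At 25 °C, E = E° − (0.0592/n) log Q = 1.40 − (0.0592/6)(5.208) = 1.400 − 0.051 = 1.349 V.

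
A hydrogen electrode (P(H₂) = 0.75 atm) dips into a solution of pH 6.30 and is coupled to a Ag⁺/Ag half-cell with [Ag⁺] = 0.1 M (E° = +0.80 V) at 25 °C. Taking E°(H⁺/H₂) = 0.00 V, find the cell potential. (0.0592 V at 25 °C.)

1.11 V

The Ag⁺/Ag couple is the cathode, so E°_cell = 0.80 V; n = 2.
[H⁺] = 10^(−6.30) = 5 × 10^-7 M, and Q = [H⁺]^2 / ([Ag⁺]^2·P(H₂)) = 3.35 × 10^-11.
E = E° − (0.0592/2) log Q = 0.80 − (0.0592/2)(-10.475) = 1.110 V.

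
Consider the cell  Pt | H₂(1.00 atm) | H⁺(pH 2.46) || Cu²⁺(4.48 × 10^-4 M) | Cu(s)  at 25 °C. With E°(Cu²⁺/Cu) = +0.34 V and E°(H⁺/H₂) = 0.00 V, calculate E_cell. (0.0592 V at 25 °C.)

0.39 V

The Cu²⁺/Cu couple is the cathode, so E°_cell = 0.34 V; n = 2.
[H⁺] = 10^(−2.46) = 0.0035 M, and Q = [H⁺]^2 / ([Cu²⁺]·P(H₂)) = 0.0268.
E = E° − (0.0592/2) log Q = 0.34 − (0.0592/2)(-1.571) = 0.387 V.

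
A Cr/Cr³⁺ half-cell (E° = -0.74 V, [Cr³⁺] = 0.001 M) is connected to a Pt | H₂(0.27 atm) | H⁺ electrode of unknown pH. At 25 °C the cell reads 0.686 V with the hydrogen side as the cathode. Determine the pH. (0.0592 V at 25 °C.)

E°_cell = 0.74 V and n = 6.
log Q = n(E° − E)/0.0592 = 6×(0.74 − 0.686)/0.0592 = 5.473.
With Q = [Cr³⁺]^2·P(H₂)^3 / [H⁺]^6, solving for [H⁺] gives log[H⁺] = -2.196, so pH = 2.20.

pH = 2.20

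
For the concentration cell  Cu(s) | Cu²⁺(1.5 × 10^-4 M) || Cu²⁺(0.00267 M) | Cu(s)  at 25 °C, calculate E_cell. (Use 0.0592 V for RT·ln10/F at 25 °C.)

Both half-cells are Cu²⁺/Cu, so E°_cell = 0. The concentrated side is the cathode; the cell reaction moves Cu²⁺ from high to low concentration with n = 2.
Q = [Cu²⁺]_dilute/[Cu²⁺]_conc = 1.5 × 10^-4/0.00267 = 0.0562.
E = 0 − (0.0592/2) log Q = −(0.0592/2)(-1.250) = 0.0370 V.

0.037 V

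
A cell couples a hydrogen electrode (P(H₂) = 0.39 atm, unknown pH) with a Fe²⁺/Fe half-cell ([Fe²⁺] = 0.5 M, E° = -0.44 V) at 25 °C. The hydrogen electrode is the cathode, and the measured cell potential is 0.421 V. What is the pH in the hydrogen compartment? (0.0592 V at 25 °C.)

E°_cell = 0.44 V and n = 2.
log Q = n(E° − E)/0.0592 = 2×(0.44 − 0.421)/0.0592 = 0.642.
With Q = [Fe²⁺]·P(H₂) / [H⁺]^2, solving for [H⁺] gives log[H⁺] = -0.676, so pH = 0.68.

pH = 0.68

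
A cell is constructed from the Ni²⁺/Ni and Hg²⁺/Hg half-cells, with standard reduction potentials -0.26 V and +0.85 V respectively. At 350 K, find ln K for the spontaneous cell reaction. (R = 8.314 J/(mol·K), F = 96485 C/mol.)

ln K = 73.6

E°_cell = +0.85 − (-0.26) = 1.11 V, with n = 2 electrons transferred.
At equilibrium E = 0, so the Nernst equation gives ln K = nFE°/RT = (2)(96485)(1.11)/((8.314)(350)) = 73.61.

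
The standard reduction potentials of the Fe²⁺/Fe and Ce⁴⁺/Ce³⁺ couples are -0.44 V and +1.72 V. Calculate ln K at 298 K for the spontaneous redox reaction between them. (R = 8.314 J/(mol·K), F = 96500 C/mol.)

ln K = 168.3

E°_cell = +1.72 − (-0.44) = 2.16 V, with n = 2 electrons transferred.
At equilibrium E = 0, so the Nernst equation gives ln K = nFE°/RT = (2)(96500)(2.16)/((8.314)(298)) = 168.26.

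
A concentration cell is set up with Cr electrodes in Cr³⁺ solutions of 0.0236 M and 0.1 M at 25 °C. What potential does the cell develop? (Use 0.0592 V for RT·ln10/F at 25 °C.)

0.012 V

Both half-cells are Cr³⁺/Cr, so E°_cell = 0. The concentrated side is the cathode; the cell reaction moves Cr³⁺ from high to low concentration with n = 3.
Q = [Cr³⁺]_dilute/[Cr³⁺]_conc = 0.0236/0.1 = 0.236.
E = 0 − (0.0592/3) log Q = −(0.0592/3)(-0.627) = 0.0124 V.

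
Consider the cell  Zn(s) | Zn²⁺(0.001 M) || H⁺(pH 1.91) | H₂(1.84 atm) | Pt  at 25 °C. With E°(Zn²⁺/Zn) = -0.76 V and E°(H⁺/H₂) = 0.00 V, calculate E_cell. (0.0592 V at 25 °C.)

The hydrogen couple is the cathode, so E°_cell = 0.76 V; n = 2.
[H⁺] = 10^(−1.91) = 0.012 M, and Q = [Zn²⁺]·P(H₂) / [H⁺]^2 = 12.2.
E = E° − (0.0592/2) log Q = 0.76 − (0.0592/2)(1.085) = 0.728 V.

0.73 V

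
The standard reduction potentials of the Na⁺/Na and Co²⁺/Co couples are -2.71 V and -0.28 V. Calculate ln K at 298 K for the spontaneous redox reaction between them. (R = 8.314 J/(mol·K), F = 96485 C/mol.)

E°_cell = -0.28 − (-2.71) = 2.43 V, with n = 2 electrons transferred.
At equilibrium E = 0, so the Nernst equation gives ln K = nFE°/RT = (2)(96485)(2.43)/((8.314)(298)) = 189.26.

ln K = 189.3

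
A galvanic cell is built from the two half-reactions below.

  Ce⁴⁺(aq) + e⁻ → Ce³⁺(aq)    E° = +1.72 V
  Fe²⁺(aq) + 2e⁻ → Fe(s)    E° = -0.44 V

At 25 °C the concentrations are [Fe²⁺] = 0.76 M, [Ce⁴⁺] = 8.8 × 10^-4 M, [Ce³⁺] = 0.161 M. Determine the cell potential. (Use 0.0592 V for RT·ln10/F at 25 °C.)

The Ce⁴⁺/Ce³⁺ couple has the higher reduction potential and acts as the cathode, so E°_cell = +1.72 − (-0.44) = 2.16 V.
Balancing electrons gives n = 2; the reaction quotient is Q = [Fe²⁺]·[Ce³⁺]^2/[Ce⁴⁺]^2 = 2.54 × 10^4.
At 25 °C, E = E° − (0.0592/n) log Q = 2.16 − (0.0592/2)(4.406) = 2.160 − 0.130 = 2.030 V.

2.03 V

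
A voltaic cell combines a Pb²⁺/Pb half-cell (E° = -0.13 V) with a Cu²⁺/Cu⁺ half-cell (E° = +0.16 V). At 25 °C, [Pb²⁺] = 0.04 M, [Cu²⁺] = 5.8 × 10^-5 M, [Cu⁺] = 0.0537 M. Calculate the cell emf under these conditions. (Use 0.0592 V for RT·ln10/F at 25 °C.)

0.156 V

The Cu²⁺/Cu⁺ couple has the higher reduction potential and acts as the cathode, so E°_cell = +0.16 − (-0.13) = 0.29 V.
Balancing electrons gives n = 2; the reaction quotient is Q = [Pb²⁺]·[Cu⁺]^2/[Cu²⁺]^2 = 3.43 × 10^4.
At 25 °C, E = E° − (0.0592/n) log Q = 0.29 − (0.0592/2)(4.535) = 0.290 − 0.134 = 0.156 V.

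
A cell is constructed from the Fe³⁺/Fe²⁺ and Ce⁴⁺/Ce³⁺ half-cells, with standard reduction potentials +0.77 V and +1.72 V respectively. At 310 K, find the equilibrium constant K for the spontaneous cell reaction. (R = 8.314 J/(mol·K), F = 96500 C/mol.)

E°_cell = +1.72 − (+0.77) = 0.95 V, with n = 1 electron transferred.
At equilibrium E = 0, so the Nernst equation gives ln K = nFE°/RT = (1)(96500)(0.95)/((8.314)(310)) = 35.57.
K = e^35.57 = 2.8 × 10^15.

2.8 × 10^15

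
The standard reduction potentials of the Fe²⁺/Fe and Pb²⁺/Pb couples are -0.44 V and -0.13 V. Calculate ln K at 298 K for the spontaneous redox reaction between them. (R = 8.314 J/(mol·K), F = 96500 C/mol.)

ln K = 24.1

E°_cell = -0.13 − (-0.44) = 0.31 V, with n = 2 electrons transferred.
At equilibrium E = 0, so the Nernst equation gives ln K = nFE°/RT = (2)(96500)(0.31)/((8.314)(298)) = 24.15.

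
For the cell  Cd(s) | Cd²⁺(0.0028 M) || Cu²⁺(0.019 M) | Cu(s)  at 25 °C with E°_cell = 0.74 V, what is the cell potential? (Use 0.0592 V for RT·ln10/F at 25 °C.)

Balancing electrons gives n = 2; the reaction quotient is Q = [Cd²⁺]/[Cu²⁺] = 0.147.
At 25 °C, E = E° − (0.0592/n) log Q = 0.74 − (0.0592/2)(-0.832) = 0.740 + 0.025 = 0.765 V.

0.765 V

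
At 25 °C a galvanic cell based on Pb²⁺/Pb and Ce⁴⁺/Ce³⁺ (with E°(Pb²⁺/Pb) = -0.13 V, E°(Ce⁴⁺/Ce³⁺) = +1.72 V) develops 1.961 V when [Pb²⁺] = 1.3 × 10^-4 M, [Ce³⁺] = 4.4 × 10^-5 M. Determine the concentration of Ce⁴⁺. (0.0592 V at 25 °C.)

3.8 × 10^-5 M

From the Nernst equation, log Q = n(E° − E)/0.0592 = 2(1.85 − 1.961)/0.0592 = -3.750, so Q = 1.78 × 10^-4.
With Q = [Pb²⁺]·[Ce³⁺]^2/[Ce⁴⁺]^2 and the known concentrations, [Ce⁴⁺]^2 in the denominator gives [Ce⁴⁺] = 3.8 × 10^-5 M.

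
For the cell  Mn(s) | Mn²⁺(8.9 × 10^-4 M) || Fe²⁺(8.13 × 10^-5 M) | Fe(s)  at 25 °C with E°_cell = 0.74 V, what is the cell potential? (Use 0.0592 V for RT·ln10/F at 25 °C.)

0.709 V

Balancing electrons gives n = 2; the reaction quotient is Q = [Mn²⁺]/[Fe²⁺] = 10.9.
At 25 °C, E = E° − (0.0592/n) log Q = 0.74 − (0.0592/2)(1.039) = 0.740 − 0.031 = 0.709 V.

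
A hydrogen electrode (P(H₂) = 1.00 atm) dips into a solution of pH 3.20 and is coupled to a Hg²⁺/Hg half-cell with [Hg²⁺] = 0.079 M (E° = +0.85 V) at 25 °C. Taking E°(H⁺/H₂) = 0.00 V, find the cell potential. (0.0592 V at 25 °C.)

The Hg²⁺/Hg couple is the cathode, so E°_cell = 0.85 V; n = 2.
[H⁺] = 10^(−3.20) = 6.3 × 10^-4 M, and Q = [H⁺]^2 / ([Hg²⁺]·P(H₂)) = 5.04 × 10^-6.
E = E° − (0.0592/2) log Q = 0.85 − (0.0592/2)(-5.298) = 1.007 V.

1.01 V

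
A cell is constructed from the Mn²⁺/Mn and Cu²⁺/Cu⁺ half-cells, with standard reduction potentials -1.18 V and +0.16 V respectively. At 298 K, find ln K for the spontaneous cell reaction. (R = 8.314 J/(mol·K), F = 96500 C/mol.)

ln K = 104.4

E°_cell = +0.16 − (-1.18) = 1.34 V, with n = 2 electrons transferred.
At equilibrium E = 0, so the Nernst equation gives ln K = nFE°/RT = (2)(96500)(1.34)/((8.314)(298)) = 104.38.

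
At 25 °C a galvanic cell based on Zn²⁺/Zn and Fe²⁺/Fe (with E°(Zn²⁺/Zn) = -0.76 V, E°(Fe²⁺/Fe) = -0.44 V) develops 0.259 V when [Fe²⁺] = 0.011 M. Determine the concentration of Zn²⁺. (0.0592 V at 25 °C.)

1.3 M

From the Nernst equation, log Q = n(E° − E)/0.0592 = 2(0.32 − 0.259)/0.0592 = 2.061, so Q = 115.
With Q = [Zn²⁺]/[Fe²⁺] and the known concentrations, [Zn²⁺] in the numerator gives [Zn²⁺] = 1.3 M.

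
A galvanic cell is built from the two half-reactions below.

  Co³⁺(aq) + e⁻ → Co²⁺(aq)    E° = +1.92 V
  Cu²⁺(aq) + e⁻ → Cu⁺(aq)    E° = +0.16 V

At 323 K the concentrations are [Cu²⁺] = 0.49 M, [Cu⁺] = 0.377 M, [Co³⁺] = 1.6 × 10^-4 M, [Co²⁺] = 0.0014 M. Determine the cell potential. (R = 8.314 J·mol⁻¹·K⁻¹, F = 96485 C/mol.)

1.69 V

The Co³⁺/Co²⁺ couple has the higher reduction potential and acts as the cathode, so E°_cell = +1.92 − (+0.16) = 1.76 V.
Balancing electrons gives n = 1; the reaction quotient is Q = [Cu²⁺]·[Co²⁺]/([Cu⁺]·[Co³⁺]) = 11.4.
E = E° − (RT/nF) ln Q = 1.76 − (8.314×323)/(1×96485) × (2.431) = 1.760 − 0.068 = 1.692 V.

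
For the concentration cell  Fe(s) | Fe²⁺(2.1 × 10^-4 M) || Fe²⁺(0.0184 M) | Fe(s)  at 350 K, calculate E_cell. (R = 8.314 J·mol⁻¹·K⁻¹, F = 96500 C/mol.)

Both half-cells are Fe²⁺/Fe, so E°_cell = 0. The concentrated side is the cathode; the cell reaction moves Fe²⁺ from high to low concentration with n = 2.
Q = [Fe²⁺]_dilute/[Fe²⁺]_conc = 2.1 × 10^-4/0.0184 = 0.0114.
E = 0 − (RT/nF) ln Q = −((8.314×350)/(2×96500))(-4.473) = 0.0674 V.

0.067 V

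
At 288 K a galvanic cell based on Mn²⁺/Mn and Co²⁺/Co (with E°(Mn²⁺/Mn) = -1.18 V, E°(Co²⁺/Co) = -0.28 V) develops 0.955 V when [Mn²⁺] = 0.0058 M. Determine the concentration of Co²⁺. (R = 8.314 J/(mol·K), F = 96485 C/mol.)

From the Nernst equation, ln Q = nF(E° − E)/RT = 2×96485×(0.90 − 0.955)/(8.314×288) = -4.433, so Q = 0.0119.
With Q = [Mn²⁺]/[Co²⁺] and the known concentrations, [Co²⁺] in the denominator gives [Co²⁺] = 0.49 M.

0.49 M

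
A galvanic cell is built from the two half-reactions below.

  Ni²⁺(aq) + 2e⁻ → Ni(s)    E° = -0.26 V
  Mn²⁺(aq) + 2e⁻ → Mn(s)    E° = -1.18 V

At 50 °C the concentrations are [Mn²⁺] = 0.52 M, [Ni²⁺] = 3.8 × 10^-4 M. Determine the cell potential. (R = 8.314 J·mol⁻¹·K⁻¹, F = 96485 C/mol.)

0.820 V

The Ni²⁺/Ni couple has the higher reduction potential and acts as the cathode, so E°_cell = -0.26 − (-1.18) = 0.92 V.
Balancing electrons gives n = 2; the reaction quotient is Q = [Mn²⁺]/[Ni²⁺] = 1370.
E = E° − (RT/nF) ln Q = 0.92 − (8.314×323)/(2×96485) × (7.221) = 0.920 − 0.100 = 0.820 V.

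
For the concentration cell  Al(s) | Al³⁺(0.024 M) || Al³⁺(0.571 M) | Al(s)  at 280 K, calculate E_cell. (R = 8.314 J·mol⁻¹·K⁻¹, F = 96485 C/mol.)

0.025 V

Both half-cells are Al³⁺/Al, so E°_cell = 0. The concentrated side is the cathode; the cell reaction moves Al³⁺ from high to low concentration with n = 3.
Q = [Al³⁺]_dilute/[Al³⁺]_conc = 0.024/0.571 = 0.0420.
E = 0 − (RT/nF) ln Q = −((8.314×280)/(3×96485))(-3.169) = 0.0255 V.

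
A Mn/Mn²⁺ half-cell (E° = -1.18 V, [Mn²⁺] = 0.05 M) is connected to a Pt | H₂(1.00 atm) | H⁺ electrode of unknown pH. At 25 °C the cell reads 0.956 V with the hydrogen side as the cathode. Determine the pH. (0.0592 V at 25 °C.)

pH = 4.43

E°_cell = 1.18 V and n = 2.
log Q = n(E° − E)/0.0592 = 2×(1.18 − 0.956)/0.0592 = 7.568.
With Q = [Mn²⁺]·P(H₂) / [H⁺]^2, solving for [H⁺] gives log[H⁺] = -4.434, so pH = 4.43.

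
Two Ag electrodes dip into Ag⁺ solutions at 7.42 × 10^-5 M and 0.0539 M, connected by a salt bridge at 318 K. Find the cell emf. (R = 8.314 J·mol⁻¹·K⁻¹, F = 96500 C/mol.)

0.18 V

Both half-cells are Ag⁺/Ag, so E°_cell = 0. The concentrated side is the cathode; the cell reaction moves Ag⁺ from high to low concentration with n = 1.
Q = [Ag⁺]_dilute/[Ag⁺]_conc = 7.42 × 10^-5/0.0539 = 0.00138.
E = 0 − (RT/nF) ln Q = −((8.314×318)/(1×96500))(-6.588) = 0.1805 V.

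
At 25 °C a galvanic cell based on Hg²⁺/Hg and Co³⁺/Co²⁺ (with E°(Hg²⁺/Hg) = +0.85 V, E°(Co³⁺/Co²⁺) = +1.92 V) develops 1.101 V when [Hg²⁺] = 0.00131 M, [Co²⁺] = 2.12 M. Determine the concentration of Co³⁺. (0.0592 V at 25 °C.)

From the Nernst equation, log Q = n(E° − E)/0.0592 = 2(1.07 − 1.101)/0.0592 = -1.047, so Q = 0.0897.
With Q = [Hg²⁺]·[Co²⁺]^2/[Co³⁺]^2 and the known concentrations, [Co³⁺]^2 in the denominator gives [Co³⁺] = 0.26 M.

0.26 M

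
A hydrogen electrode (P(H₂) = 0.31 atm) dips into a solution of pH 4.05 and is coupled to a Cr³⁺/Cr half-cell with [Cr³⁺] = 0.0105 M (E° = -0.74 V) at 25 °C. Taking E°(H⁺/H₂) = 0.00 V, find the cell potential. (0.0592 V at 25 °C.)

The hydrogen couple is the cathode, so E°_cell = 0.74 V; n = 6.
[H⁺] = 10^(−4.05) = 8.9 × 10^-5 M, and Q = [Cr³⁺]^2·P(H₂)^3 / [H⁺]^6 = 6.55 × 10^18.
E = E° − (0.0592/6) log Q = 0.74 − (0.0592/6)(18.816) = 0.554 V.

0.55 V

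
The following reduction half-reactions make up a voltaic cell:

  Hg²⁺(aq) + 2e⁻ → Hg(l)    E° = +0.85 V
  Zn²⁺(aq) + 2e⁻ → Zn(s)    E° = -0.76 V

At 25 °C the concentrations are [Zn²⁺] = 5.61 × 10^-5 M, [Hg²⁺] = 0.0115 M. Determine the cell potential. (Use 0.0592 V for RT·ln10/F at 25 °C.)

The Hg²⁺/Hg couple has the higher reduction potential and acts as the cathode, so E°_cell = +0.85 − (-0.76) = 1.61 V.
Balancing electrons gives n = 2; the reaction quotient is Q = [Zn²⁺]/[Hg²⁺] = 0.00488.
At 25 °C, E = E° − (0.0592/n) log Q = 1.61 − (0.0592/2)(-2.312) = 1.610 + 0.068 = 1.678 V.

1.68 V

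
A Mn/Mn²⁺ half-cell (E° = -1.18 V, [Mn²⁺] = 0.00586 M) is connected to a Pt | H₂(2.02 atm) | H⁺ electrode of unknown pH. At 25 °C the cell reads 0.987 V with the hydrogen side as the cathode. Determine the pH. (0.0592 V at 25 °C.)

E°_cell = 1.18 V and n = 2.
log Q = n(E° − E)/0.0592 = 2×(1.18 − 0.987)/0.0592 = 6.520.
With Q = [Mn²⁺]·P(H₂) / [H⁺]^2, solving for [H⁺] gives log[H⁺] = -4.224, so pH = 4.22.

pH = 4.22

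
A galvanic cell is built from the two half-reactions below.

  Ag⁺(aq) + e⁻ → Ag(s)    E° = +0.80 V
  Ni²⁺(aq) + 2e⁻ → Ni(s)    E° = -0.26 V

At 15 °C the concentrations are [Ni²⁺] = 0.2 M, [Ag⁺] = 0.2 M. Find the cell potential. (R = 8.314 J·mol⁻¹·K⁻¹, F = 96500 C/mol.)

The Ag⁺/Ag couple has the higher reduction potential and acts as the cathode, so E°_cell = +0.80 − (-0.26) = 1.06 V.
Balancing electrons gives n = 2; the reaction quotient is Q = [Ni²⁺]/[Ag⁺]^2 = 5.00.
E = E° − (RT/nF) ln Q = 1.06 − (8.314×288)/(2×96500) × (1.609) = 1.060 − 0.020 = 1.040 V.

1.04 V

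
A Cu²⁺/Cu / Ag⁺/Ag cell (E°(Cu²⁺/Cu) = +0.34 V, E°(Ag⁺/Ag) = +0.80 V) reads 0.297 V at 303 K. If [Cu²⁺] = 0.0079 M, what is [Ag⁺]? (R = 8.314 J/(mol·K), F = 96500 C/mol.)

From the Nernst equation, ln Q = nF(E° − E)/RT = 2×96500×(0.46 − 0.297)/(8.314×303) = 12.488, so Q = 2.65 × 10^5.
With Q = [Cu²⁺]/[Ag⁺]^2 and the known concentrations, [Ag⁺]^2 in the denominator gives [Ag⁺] = 1.7 × 10^-4 M.

1.7 × 10^-4 M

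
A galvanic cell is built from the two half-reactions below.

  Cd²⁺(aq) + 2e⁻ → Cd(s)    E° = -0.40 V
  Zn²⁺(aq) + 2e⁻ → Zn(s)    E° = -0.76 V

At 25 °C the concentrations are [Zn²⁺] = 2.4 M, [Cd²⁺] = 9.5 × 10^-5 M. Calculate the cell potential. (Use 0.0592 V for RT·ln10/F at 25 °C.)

0.230 V

The Cd²⁺/Cd couple has the higher reduction potential and acts as the cathode, so E°_cell = -0.40 − (-0.76) = 0.36 V.
Balancing electrons gives n = 2; the reaction quotient is Q = [Zn²⁺]/[Cd²⁺] = 2.53 × 10^4.
At 25 °C, E = E° − (0.0592/n) log Q = 0.36 − (0.0592/2)(4.402) = 0.360 − 0.130 = 0.230 V.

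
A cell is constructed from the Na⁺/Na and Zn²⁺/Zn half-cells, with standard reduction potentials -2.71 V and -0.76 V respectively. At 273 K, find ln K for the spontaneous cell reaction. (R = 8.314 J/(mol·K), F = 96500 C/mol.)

E°_cell = -0.76 − (-2.71) = 1.95 V, with n = 2 electrons transferred.
At equilibrium E = 0, so the Nernst equation gives ln K = nFE°/RT = (2)(96500)(1.95)/((8.314)(273)) = 165.81.

ln K = 165.8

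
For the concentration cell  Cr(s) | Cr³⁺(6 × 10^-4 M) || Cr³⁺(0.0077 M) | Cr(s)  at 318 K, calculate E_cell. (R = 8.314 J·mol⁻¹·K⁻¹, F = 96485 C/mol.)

0.023 V

Both half-cells are Cr³⁺/Cr, so E°_cell = 0. The concentrated side is the cathode; the cell reaction moves Cr³⁺ from high to low concentration with n = 3.
Q = [Cr³⁺]_dilute/[Cr³⁺]_conc = 6 × 10^-4/0.0077 = 0.0779.
E = 0 − (RT/nF) ln Q = −((8.314×318)/(3×96485))(-2.552) = 0.0233 V.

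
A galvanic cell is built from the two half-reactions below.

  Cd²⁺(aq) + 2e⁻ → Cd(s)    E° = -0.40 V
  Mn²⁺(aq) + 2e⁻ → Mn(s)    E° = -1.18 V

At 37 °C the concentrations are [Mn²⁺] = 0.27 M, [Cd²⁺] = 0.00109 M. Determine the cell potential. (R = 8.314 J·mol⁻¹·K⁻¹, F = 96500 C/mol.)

0.706 V

The Cd²⁺/Cd couple has the higher reduction potential and acts as the cathode, so E°_cell = -0.40 − (-1.18) = 0.78 V.
Balancing electrons gives n = 2; the reaction quotient is Q = [Mn²⁺]/[Cd²⁺] = 248.
E = E° − (RT/nF) ln Q = 0.78 − (8.314×310)/(2×96500) × (5.512) = 0.780 − 0.074 = 0.706 V.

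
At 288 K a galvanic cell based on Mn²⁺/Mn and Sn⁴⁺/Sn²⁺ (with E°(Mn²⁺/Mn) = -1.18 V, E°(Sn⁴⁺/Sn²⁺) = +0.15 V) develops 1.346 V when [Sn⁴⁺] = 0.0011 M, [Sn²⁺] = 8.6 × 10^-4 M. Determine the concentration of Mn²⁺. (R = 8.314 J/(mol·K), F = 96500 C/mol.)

From the Nernst equation, ln Q = nF(E° − E)/RT = 2×96500×(1.33 − 1.346)/(8.314×288) = -1.290, so Q = 0.275.
With Q = [Mn²⁺]·[Sn²⁺]/[Sn⁴⁺] and the known concentrations, [Mn²⁺] in the numerator gives [Mn²⁺] = 0.35 M.

0.35 M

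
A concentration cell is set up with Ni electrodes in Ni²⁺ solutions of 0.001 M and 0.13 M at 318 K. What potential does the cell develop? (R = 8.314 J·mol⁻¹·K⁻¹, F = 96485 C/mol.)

Both half-cells are Ni²⁺/Ni, so E°_cell = 0. The concentrated side is the cathode; the cell reaction moves Ni²⁺ from high to low concentration with n = 2.
Q = [Ni²⁺]_dilute/[Ni²⁺]_conc = 0.001/0.13 = 0.00769.
E = 0 − (RT/nF) ln Q = −((8.314×318)/(2×96485))(-4.868) = 0.0667 V.

0.067 V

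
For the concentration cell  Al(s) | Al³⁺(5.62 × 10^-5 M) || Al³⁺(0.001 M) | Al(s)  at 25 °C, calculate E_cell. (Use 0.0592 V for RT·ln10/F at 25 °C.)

Both half-cells are Al³⁺/Al, so E°_cell = 0. The concentrated side is the cathode; the cell reaction moves Al³⁺ from high to low concentration with n = 3.
Q = [Al³⁺]_dilute/[Al³⁺]_conc = 5.62 × 10^-5/0.001 = 0.0562.
E = 0 − (0.0592/3) log Q = −(0.0592/3)(-1.250) = 0.0247 V.

0.025 V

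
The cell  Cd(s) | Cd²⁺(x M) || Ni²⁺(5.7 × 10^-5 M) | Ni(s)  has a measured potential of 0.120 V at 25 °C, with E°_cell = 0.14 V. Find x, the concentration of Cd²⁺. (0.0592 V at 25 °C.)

From the Nernst equation, log Q = n(E° − E)/0.0592 = 2(0.14 − 0.120)/0.0592 = 0.676, so Q = 4.74.
With Q = [Cd²⁺]/[Ni²⁺] and the known concentrations, [Cd²⁺] in the numerator gives [Cd²⁺] = 2.7 × 10^-4 M.

2.7 × 10^-4 M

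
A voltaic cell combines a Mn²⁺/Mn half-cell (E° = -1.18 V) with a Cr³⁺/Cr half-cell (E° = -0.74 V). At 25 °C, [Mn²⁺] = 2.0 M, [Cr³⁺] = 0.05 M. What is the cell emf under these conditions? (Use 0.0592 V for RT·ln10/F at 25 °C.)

The Cr³⁺/Cr couple has the higher reduction potential and acts as the cathode, so E°_cell = -0.74 − (-1.18) = 0.44 V.
Balancing electrons gives n = 6; the reaction quotient is Q = [Mn²⁺]^3/[Cr³⁺]^2 = 3200.
At 25 °C, E = E° − (0.0592/n) log Q = 0.44 − (0.0592/6)(3.505) = 0.440 − 0.035 = 0.405 V.

0.405 V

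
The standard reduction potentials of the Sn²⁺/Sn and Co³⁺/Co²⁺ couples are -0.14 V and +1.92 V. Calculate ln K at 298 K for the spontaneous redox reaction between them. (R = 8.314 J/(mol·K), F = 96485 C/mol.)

E°_cell = +1.92 − (-0.14) = 2.06 V, with n = 2 electrons transferred.
At equilibrium E = 0, so the Nernst equation gives ln K = nFE°/RT = (2)(96485)(2.06)/((8.314)(298)) = 160.45.

ln K = 160.4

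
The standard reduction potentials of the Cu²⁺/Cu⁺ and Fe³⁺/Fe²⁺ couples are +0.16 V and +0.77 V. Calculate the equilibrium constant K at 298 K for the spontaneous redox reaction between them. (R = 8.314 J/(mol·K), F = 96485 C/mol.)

E°_cell = +0.77 − (+0.16) = 0.61 V, with n = 1 electron transferred.
At equilibrium E = 0, so the Nernst equation gives ln K = nFE°/RT = (1)(96485)(0.61)/((8.314)(298)) = 23.76.
K = e^23.76 = 2.1 × 10^10.

2.1 × 10^10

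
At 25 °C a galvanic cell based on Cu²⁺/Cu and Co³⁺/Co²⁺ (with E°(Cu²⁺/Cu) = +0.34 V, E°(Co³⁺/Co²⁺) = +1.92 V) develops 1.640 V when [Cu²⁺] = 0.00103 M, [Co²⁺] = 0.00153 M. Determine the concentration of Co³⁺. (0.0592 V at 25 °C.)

From the Nernst equation, log Q = n(E° − E)/0.0592 = 2(1.58 − 1.640)/0.0592 = -2.027, so Q = 0.00940.
With Q = [Cu²⁺]·[Co²⁺]^2/[Co³⁺]^2 and the known concentrations, [Co³⁺]^2 in the denominator gives [Co³⁺] = 5.1 × 10^-4 M.

5.1 × 10^-4 M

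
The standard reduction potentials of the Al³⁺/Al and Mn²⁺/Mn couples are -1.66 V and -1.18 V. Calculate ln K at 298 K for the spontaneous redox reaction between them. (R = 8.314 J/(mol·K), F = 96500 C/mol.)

E°_cell = -1.18 − (-1.66) = 0.48 V, with n = 6 electrons transferred.
At equilibrium E = 0, so the Nernst equation gives ln K = nFE°/RT = (6)(96500)(0.48)/((8.314)(298)) = 112.17.

ln K = 112.2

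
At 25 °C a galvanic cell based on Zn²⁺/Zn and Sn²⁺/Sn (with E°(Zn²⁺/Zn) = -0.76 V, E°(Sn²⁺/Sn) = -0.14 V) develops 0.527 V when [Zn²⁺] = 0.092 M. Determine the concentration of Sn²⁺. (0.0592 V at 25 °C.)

6.6 × 10^-5 M

From the Nernst equation, log Q = n(E° − E)/0.0592 = 2(0.62 − 0.527)/0.0592 = 3.142, so Q = 1390.
With Q = [Zn²⁺]/[Sn²⁺] and the known concentrations, [Sn²⁺] in the denominator gives [Sn²⁺] = 6.6 × 10^-5 M.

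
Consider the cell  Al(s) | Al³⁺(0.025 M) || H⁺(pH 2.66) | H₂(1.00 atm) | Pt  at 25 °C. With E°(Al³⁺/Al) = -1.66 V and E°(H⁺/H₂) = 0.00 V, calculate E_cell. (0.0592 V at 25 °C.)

The hydrogen couple is the cathode, so E°_cell = 1.66 V; n = 6.
[H⁺] = 10^(−2.66) = 0.0022 M, and Q = [Al³⁺]^2·P(H₂)^3 / [H⁺]^6 = 5.7 × 10^12.
E = E° − (0.0592/6) log Q = 1.66 − (0.0592/6)(12.756) = 1.534 V.

1.53 V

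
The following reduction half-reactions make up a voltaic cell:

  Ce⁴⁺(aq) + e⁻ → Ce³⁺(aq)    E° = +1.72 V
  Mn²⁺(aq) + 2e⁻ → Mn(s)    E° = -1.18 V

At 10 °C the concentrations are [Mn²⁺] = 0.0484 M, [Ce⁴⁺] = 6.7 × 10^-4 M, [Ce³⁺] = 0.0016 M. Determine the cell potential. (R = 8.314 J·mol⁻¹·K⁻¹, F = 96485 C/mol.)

2.92 V

The Ce⁴⁺/Ce³⁺ couple has the higher reduction potential and acts as the cathode, so E°_cell = +1.72 − (-1.18) = 2.90 V.
Balancing electrons gives n = 2; the reaction quotient is Q = [Mn²⁺]·[Ce³⁺]^2/[Ce⁴⁺]^2 = 0.276.
E = E° − (RT/nF) ln Q = 2.90 − (8.314×283)/(2×96485) × (-1.287) = 2.900 + 0.016 = 2.916 V.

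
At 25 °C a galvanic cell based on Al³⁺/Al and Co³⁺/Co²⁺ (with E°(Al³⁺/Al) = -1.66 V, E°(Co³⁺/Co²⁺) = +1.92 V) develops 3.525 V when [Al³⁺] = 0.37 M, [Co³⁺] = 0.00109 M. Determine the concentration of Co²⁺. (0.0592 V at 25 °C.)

0.013 M

From the Nernst equation, log Q = n(E° − E)/0.0592 = 3(3.58 − 3.525)/0.0592 = 2.787, so Q = 613.
With Q = [Al³⁺]·[Co²⁺]^3/[Co³⁺]^3 and the known concentrations, [Co²⁺]^3 in the numerator gives [Co²⁺] = 0.013 M.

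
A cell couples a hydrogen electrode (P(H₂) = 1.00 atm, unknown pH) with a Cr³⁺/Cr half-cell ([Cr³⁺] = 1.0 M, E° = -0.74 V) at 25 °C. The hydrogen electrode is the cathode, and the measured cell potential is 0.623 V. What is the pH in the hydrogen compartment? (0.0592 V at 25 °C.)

E°_cell = 0.74 V and n = 6.
log Q = n(E° − E)/0.0592 = 6×(0.74 − 0.623)/0.0592 = 11.858.
With Q = [Cr³⁺]^2·P(H₂)^3 / [H⁺]^6, solving for [H⁺] gives log[H⁺] = -1.976, so pH = 1.98.

pH = 1.98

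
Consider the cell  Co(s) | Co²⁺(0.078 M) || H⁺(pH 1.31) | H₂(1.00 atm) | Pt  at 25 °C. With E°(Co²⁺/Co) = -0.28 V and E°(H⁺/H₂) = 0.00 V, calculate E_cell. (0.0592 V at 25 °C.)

The hydrogen couple is the cathode, so E°_cell = 0.28 V; n = 2.
[H⁺] = 10^(−1.31) = 0.049 M, and Q = [Co²⁺]·P(H₂) / [H⁺]^2 = 32.5.
E = E° − (0.0592/2) log Q = 0.28 − (0.0592/2)(1.512) = 0.235 V.

0.24 V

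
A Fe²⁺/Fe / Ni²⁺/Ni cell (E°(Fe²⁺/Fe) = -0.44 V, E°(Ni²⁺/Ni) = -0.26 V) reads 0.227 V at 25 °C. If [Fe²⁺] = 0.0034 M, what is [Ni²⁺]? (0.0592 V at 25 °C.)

0.13 M

From the Nernst equation, log Q = n(E° − E)/0.0592 = 2(0.18 − 0.227)/0.0592 = -1.588, so Q = 0.0258.
With Q = [Fe²⁺]/[Ni²⁺] and the known concentrations, [Ni²⁺] in the denominator gives [Ni²⁺] = 0.13 M.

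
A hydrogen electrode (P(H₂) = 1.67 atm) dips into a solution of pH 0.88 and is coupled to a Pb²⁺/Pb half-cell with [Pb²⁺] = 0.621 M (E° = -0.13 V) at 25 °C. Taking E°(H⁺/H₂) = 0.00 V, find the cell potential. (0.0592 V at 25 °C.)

The hydrogen couple is the cathode, so E°_cell = 0.13 V; n = 2.
[H⁺] = 10^(−0.88) = 0.13 M, and Q = [Pb²⁺]·P(H₂) / [H⁺]^2 = 59.7.
E = E° − (0.0592/2) log Q = 0.13 − (0.0592/2)(1.776) = 0.077 V.

0.077 V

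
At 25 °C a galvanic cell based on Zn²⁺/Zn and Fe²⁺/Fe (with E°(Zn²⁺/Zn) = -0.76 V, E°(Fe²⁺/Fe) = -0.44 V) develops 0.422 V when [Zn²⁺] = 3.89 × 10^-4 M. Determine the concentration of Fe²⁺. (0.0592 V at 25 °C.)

1.1 M

From the Nernst equation, log Q = n(E° − E)/0.0592 = 2(0.32 − 0.422)/0.0592 = -3.446, so Q = 3.58 × 10^-4.
With Q = [Zn²⁺]/[Fe²⁺] and the known concentrations, [Fe²⁺] in the denominator gives [Fe²⁺] = 1.1 M.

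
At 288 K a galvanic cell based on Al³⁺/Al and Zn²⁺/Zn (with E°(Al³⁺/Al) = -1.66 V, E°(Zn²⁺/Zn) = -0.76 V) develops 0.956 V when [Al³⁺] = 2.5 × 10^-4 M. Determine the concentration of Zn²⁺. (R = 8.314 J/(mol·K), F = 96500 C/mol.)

From the Nernst equation, ln Q = nF(E° − E)/RT = 6×96500×(0.90 − 0.956)/(8.314×288) = -13.541, so Q = 1.32 × 10^-6.
With Q = [Al³⁺]^2/[Zn²⁺]^3 and the known concentrations, [Zn²⁺]^3 in the denominator gives [Zn²⁺] = 0.36 M.

0.36 M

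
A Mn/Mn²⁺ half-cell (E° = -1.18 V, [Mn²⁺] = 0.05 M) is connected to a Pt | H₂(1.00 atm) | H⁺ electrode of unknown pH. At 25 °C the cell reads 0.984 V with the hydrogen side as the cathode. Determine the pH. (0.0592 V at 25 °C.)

E°_cell = 1.18 V and n = 2.
log Q = n(E° − E)/0.0592 = 2×(1.18 − 0.984)/0.0592 = 6.622.
With Q = [Mn²⁺]·P(H₂) / [H⁺]^2, solving for [H⁺] gives log[H⁺] = -3.961, so pH = 3.96.

pH = 3.96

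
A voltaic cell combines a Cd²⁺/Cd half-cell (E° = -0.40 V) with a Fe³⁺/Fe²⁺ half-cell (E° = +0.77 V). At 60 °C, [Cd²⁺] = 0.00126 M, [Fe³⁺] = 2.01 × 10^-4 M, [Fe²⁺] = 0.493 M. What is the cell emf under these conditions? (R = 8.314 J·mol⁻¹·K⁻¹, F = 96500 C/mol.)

1.04 V

The Fe³⁺/Fe²⁺ couple has the higher reduction potential and acts as the cathode, so E°_cell = +0.77 − (-0.40) = 1.17 V.
Balancing electrons gives n = 2; the reaction quotient is Q = [Cd²⁺]·[Fe²⁺]^2/[Fe³⁺]^2 = 7580.
E = E° − (RT/nF) ln Q = 1.17 − (8.314×333)/(2×96500) × (8.933) = 1.170 − 0.128 = 1.042 V.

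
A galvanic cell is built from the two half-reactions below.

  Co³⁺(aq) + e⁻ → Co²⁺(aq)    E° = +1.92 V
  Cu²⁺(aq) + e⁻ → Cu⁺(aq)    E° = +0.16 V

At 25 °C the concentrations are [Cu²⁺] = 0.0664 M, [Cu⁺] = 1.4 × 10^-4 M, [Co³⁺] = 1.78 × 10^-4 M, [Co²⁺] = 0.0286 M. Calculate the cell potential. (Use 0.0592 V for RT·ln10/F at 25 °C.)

1.47 V

The Co³⁺/Co²⁺ couple has the higher reduction potential and acts as the cathode, so E°_cell = +1.92 − (+0.16) = 1.76 V.
Balancing electrons gives n = 1; the reaction quotient is Q = [Cu²⁺]·[Co²⁺]/([Cu⁺]·[Co³⁺]) = 7.62 × 10^4.
At 25 °C, E = E° − (0.0592/n) log Q = 1.76 − (0.0592/1)(4.882) = 1.760 − 0.289 = 1.471 V.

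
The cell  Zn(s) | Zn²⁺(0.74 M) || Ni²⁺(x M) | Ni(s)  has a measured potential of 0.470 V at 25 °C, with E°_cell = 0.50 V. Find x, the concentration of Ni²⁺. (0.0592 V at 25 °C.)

0.072 M

From the Nernst equation, log Q = n(E° − E)/0.0592 = 2(0.50 − 0.470)/0.0592 = 1.014, so Q = 10.3.
With Q = [Zn²⁺]/[Ni²⁺] and the known concentrations, [Ni²⁺] in the denominator gives [Ni²⁺] = 0.072 M.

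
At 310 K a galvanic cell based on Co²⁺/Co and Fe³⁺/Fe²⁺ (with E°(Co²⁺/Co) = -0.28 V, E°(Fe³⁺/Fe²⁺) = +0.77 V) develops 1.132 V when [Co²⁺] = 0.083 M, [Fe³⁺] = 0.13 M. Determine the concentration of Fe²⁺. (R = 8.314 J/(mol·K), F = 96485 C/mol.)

0.021 M

From the Nernst equation, ln Q = nF(E° − E)/RT = 2×96485×(1.05 − 1.132)/(8.314×310) = -6.139, so Q = 0.00216.
With Q = [Co²⁺]·[Fe²⁺]^2/[Fe³⁺]^2 and the known concentrations, [Fe²⁺]^2 in the numerator gives [Fe²⁺] = 0.021 M.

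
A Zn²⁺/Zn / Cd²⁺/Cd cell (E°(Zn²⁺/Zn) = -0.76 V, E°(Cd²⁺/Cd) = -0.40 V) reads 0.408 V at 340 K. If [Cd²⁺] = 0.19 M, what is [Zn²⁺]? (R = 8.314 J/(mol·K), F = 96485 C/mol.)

0.0072 M

From the Nernst equation, ln Q = nF(E° − E)/RT = 2×96485×(0.36 − 0.408)/(8.314×340) = -3.277, so Q = 0.0378.
With Q = [Zn²⁺]/[Cd²⁺] and the known concentrations, [Zn²⁺] in the numerator gives [Zn²⁺] = 0.0072 M.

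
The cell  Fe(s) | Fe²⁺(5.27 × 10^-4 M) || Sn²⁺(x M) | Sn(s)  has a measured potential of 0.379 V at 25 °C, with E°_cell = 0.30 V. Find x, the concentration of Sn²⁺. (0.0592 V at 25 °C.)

0.25 M

From the Nernst equation, log Q = n(E° − E)/0.0592 = 2(0.30 − 0.379)/0.0592 = -2.669, so Q = 0.00214.
With Q = [Fe²⁺]/[Sn²⁺] and the known concentrations, [Sn²⁺] in the denominator gives [Sn²⁺] = 0.25 M.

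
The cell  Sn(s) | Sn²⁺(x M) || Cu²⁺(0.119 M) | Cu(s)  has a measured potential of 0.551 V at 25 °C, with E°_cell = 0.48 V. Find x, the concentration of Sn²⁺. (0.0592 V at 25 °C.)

From the Nernst equation, log Q = n(E° − E)/0.0592 = 2(0.48 − 0.551)/0.0592 = -2.399, so Q = 0.00399.
With Q = [Sn²⁺]/[Cu²⁺] and the known concentrations, [Sn²⁺] in the numerator gives [Sn²⁺] = 4.8 × 10^-4 M.

4.8 × 10^-4 M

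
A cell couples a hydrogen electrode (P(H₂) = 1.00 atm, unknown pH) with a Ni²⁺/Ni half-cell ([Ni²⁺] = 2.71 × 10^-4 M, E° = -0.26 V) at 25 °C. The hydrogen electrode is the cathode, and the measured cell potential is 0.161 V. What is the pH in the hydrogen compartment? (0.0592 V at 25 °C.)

pH = 3.46

E°_cell = 0.26 V and n = 2.
log Q = n(E° − E)/0.0592 = 2×(0.26 − 0.161)/0.0592 = 3.345.
With Q = [Ni²⁺]·P(H₂) / [H⁺]^2, solving for [H⁺] gives log[H⁺] = -3.456, so pH = 3.46.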